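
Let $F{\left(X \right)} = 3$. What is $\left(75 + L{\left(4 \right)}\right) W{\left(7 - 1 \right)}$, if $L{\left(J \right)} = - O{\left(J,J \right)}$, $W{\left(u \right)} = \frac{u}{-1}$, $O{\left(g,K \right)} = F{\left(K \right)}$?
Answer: $-432$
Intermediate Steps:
$O{\left(g,K \right)} = 3$
$W{\left(u \right)} = - u$ ($W{\left(u \right)} = u \left(-1\right) = - u$)
$L{\left(J \right)} = -3$ ($L{\left(J \right)} = \left(-1\right) 3 = -3$)
$\left(75 + L{\left(4 \right)}\right) W{\left(7 - 1 \right)} = \left(75 - 3\right) \left(- (7 - 1)\right) = 72 \left(- (7 - 1)\right) = 72 \left(\left(-1\right) 6\right) = 72 \left(-6\right) = -432$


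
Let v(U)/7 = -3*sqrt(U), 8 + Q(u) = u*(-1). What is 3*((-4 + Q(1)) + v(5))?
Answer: -39 - 63*sqrt(5) ≈ -179.87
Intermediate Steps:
Q(u) = -8 - u (Q(u) = -8 + u*(-1) = -8 - u)
v(U) = -21*sqrt(U) (v(U) = 7*(-3*sqrt(U)) = -21*sqrt(U))
3*((-4 + Q(1)) + v(5)) = 3*((-4 + (-8 - 1*1)) - 21*sqrt(5)) = 3*((-4 + (-8 - 1)) - 21*sqrt(5)) = 3*((-4 - 9) - 21*sqrt(5)) = 3*(-13 - 21*sqrt(5)) = -39 - 63*sqrt(5)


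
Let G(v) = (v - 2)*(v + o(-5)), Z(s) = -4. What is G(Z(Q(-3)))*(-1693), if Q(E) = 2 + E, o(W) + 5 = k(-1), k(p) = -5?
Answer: -142212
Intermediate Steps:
o(W) = -10 (o(W) = -5 - 5 = -10)
G(v) = (-10 + v)*(-2 + v) (G(v) = (v - 2)*(v - 10) = (-2 + v)*(-10 + v) = (-10 + v)*(-2 + v))
G(Z(Q(-3)))*(-1693) = (20 + (-4)² - 12*(-4))*(-1693) = (20 + 16 + 48)*(-1693) = 84*(-1693) = -142212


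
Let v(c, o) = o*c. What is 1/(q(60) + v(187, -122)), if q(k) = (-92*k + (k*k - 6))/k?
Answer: -10/228461 ≈ -4.3771e-5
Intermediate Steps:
v(c, o) = c*o
q(k) = (-6 + k² - 92*k)/k (q(k) = (-92*k + (k² - 6))/k = (-92*k + (-6 + k²))/k = (-6 + k² - 92*k)/k)
1/(q(60) + v(187, -122)) = 1/((-92 + 60 - 6/60) + 187*(-122)) = 1/((-92 + 60 - 6*1/60) - 22814) = 1/((-92 + 60 - ⅒) - 22814) = 1/(-321/10 - 22814) = 1/(-228461/10) = -10/228461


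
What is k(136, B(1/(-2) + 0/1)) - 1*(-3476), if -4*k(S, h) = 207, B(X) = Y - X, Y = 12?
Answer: 13697/4 ≈ 3424.3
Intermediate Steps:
B(X) = 12 - X
k(S, h) = -207/4 (k(S, h) = -¼*207 = -207/4)
k(136, B(1/(-2) + 0/1)) - 1*(-3476) = -207/4 - 1*(-3476) = -207/4 + 3476 = 13697/4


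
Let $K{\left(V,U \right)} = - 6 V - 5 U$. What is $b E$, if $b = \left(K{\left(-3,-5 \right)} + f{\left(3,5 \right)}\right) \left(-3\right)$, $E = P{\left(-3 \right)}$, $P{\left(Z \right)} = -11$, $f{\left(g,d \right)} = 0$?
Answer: $1419$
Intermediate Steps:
$E = -11$
$b = -129$ ($b = \left(\left(\left(-6\right) \left(-3\right) - -25\right) + 0\right) \left(-3\right) = \left(\left(18 + 25\right) + 0\right) \left(-3\right) = \left(43 + 0\right) \left(-3\right) = 43 \left(-3\right) = -129$)
$b E = \left(-129\right) \left(-11\right) = 1419$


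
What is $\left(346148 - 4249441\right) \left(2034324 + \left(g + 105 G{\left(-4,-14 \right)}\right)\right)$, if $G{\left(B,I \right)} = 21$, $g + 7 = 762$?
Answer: $-7952116376212$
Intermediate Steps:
$g = 755$ ($g = -7 + 762 = 755$)
$\left(346148 - 4249441\right) \left(2034324 + \left(g + 105 G{\left(-4,-14 \right)}\right)\right) = \left(346148 - 4249441\right) \left(2034324 + \left(755 + 105 \cdot 21\right)\right) = - 3903293 \left(2034324 + \left(755 + 2205\right)\right) = - 3903293 \left(2034324 + 2960\right) = \left(-3903293\right) 2037284 = -7952116376212$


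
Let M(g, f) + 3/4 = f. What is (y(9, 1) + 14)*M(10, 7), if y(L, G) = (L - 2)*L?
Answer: 1925/4 ≈ 481.25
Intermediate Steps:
M(g, f) = -3/4 + f
y(L, G) = L*(-2 + L) (y(L, G) = (-2 + L)*L = L*(-2 + L))
(y(9, 1) + 14)*M(10, 7) = (9*(-2 + 9) + 14)*(-3/4 + 7) = (9*7 + 14)*(25/4) = (63 + 14)*(25/4) = 77*(25/4) = 1925/4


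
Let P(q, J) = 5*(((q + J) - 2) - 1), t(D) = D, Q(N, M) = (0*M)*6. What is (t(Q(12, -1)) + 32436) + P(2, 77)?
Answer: 32816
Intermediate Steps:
Q(N, M) = 0 (Q(N, M) = 0*6 = 0)
P(q, J) = -15 + 5*J + 5*q (P(q, J) = 5*(((J + q) - 2) - 1) = 5*((-2 + J + q) - 1) = 5*(-3 + J + q) = -15 + 5*J + 5*q)
(t(Q(12, -1)) + 32436) + P(2, 77) = (0 + 32436) + (-15 + 5*77 + 5*2) = 32436 + (-15 + 385 + 10) = 32436 + 380 = 32816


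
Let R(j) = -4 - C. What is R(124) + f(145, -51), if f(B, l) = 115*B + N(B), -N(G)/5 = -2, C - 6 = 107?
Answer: 16568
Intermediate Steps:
C = 113 (C = 6 + 107 = 113)
N(G) = 10 (N(G) = -5*(-2) = 10)
R(j) = -117 (R(j) = -4 - 1*113 = -4 - 113 = -117)
f(B, l) = 10 + 115*B (f(B, l) = 115*B + 10 = 10 + 115*B)
R(124) + f(145, -51) = -117 + (10 + 115*145) = -117 + (10 + 16675) = -117 + 16685 = 16568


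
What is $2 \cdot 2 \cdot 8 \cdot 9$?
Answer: $288$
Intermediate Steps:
$2 \cdot 2 \cdot 8 \cdot 9 = 4 \cdot 8 \cdot 9 = 32 \cdot 9 = 288$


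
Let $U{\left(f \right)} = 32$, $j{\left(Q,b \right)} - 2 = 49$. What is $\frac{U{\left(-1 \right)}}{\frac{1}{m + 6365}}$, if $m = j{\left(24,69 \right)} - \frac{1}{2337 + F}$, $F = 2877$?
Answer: $\frac{535248368}{2607} \approx 2.0531 \cdot 10^{5}$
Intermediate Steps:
$j{\left(Q,b \right)} = 51$ ($j{\left(Q,b \right)} = 2 + 49 = 51$)
$m = \frac{265913}{5214}$ ($m = 51 - \frac{1}{2337 + 2877} = 51 - \frac{1}{5214} = \frac{265913}{5214} \approx 51.0$)
$\frac{U{\left(-1 \right)}}{\frac{1}{m + 6365}} = \frac{32}{\frac{1}{\frac{265913}{5214} + 6365}} = \frac{32}{\frac{1}{\frac{33453023}{5214}}} = \frac{32}{\frac{5214}{33453023}} = 32 \cdot \frac{33453023}{5214} = \frac{535248368}{2607}$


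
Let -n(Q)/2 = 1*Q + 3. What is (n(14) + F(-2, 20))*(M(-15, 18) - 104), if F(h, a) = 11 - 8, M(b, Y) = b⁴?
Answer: -1566151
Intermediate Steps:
n(Q) = -6 - 2*Q (n(Q) = -2*(1*Q + 3) = -2*(Q + 3) = -2*(3 + Q) = -6 - 2*Q)
F(h, a) = 3
(n(14) + F(-2, 20))*(M(-15, 18) - 104) = ((-6 - 2*14) + 3)*((-15)⁴ - 104) = ((-6 - 28) + 3)*(50625 - 104) = (-34 + 3)*50521 = -31*50521 = -1566151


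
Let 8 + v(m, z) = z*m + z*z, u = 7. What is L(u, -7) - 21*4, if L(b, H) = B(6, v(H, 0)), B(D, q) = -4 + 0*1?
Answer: -88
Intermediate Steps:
v(m, z) = -8 + z² + m*z (v(m, z) = -8 + (z*m + z*z) = -8 + (m*z + z²) = -8 + (z² + m*z) = -8 + z² + m*z)
B(D, q) = -4 (B(D, q) = -4 + 0 = -4)
L(b, H) = -4
L(u, -7) - 21*4 = -4 - 21*4 = -4 - 84 = -88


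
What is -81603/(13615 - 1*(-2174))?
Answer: -27201/5263 ≈ -5.1683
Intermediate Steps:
-81603/(13615 - 1*(-2174)) = -81603/(13615 + 2174) = -81603/15789 = -81603*1/15789 = -27201/5263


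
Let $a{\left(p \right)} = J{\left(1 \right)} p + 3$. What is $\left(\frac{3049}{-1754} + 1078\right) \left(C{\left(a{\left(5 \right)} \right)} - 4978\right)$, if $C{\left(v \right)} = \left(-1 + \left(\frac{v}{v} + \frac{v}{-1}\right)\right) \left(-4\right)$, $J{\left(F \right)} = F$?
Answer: $- \frac{4668437899}{877} \approx -5.3232 \cdot 10^{6}$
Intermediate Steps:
$a{\left(p \right)} = 3 + p$ ($a{\left(p \right)} = 1 p + 3 = p + 3 = 3 + p$)
$C{\left(v \right)} = 4 v$ ($C{\left(v \right)} = \left(-1 + \left(1 + v \left(-1\right)\right)\right) \left(-4\right) = \left(-1 - \left(-1 + v\right)\right) \left(-4\right) = - v \left(-4\right) = 4 v$)
$\left(\frac{3049}{-1754} + 1078\right) \left(C{\left(a{\left(5 \right)} \right)} - 4978\right) = \left(\frac{3049}{-1754} + 1078\right) \left(4 \left(3 + 5\right) - 4978\right) = \left(3049 \left(- \frac{1}{1754}\right) + 1078\right) \left(4 \cdot 8 - 4978\right) = \left(- \frac{3049}{1754} + 1078\right) \left(32 - 4978\right) = \frac{1887763}{1754} \left(-4946\right) = - \frac{4668437899}{877}$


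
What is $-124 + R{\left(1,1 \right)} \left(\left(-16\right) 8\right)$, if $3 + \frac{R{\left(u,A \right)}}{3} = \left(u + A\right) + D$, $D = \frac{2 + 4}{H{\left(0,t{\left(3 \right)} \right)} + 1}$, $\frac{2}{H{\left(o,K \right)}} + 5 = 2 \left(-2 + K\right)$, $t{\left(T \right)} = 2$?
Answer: $-3580$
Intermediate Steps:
$H{\left(o,K \right)} = \frac{2}{-9 + 2 K}$ ($H{\left(o,K \right)} = \frac{2}{-5 + 2 \left(-2 + K\right)} = \frac{2}{-5 + \left(-4 + 2 K\right)} = \frac{2}{-9 + 2 K}$)
$D = 10$ ($D = \frac{2 + 4}{\frac{2}{-9 + 2 \cdot 2} + 1} = \frac{6}{\frac{2}{-9 + 4} + 1} = \frac{6}{\frac{2}{-5} + 1} = \frac{6}{2 \left(- \frac{1}{5}\right) + 1} = \frac{6}{- \frac{2}{5} + 1} = \frac{6}{\frac{3}{5}} = 6 \cdot \frac{5}{3} = 10$)
$R{\left(u,A \right)} = 21 + 3 A + 3 u$ ($R{\left(u,A \right)} = -9 + 3 \left(\left(u + A\right) + 10\right) = -9 + 3 \left(\left(A + u\right) + 10\right) = -9 + 3 \left(10 + A + u\right) = -9 + \left(30 + 3 A + 3 u\right) = 21 + 3 A + 3 u$)
$-124 + R{\left(1,1 \right)} \left(\left(-16\right) 8\right) = -124 + \left(21 + 3 \cdot 1 + 3 \cdot 1\right) \left(\left(-16\right) 8\right) = -124 + \left(21 + 3 + 3\right) \left(-128\right) = -124 + 27 \left(-128\right) = -124 - 3456 = -3580$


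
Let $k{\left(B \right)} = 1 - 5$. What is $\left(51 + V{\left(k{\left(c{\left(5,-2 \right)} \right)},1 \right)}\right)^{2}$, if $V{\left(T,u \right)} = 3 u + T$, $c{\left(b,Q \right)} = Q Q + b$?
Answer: $2500$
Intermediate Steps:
$c{\left(b,Q \right)} = b + Q^{2}$ ($c{\left(b,Q \right)} = Q^{2} + b = b + Q^{2}$)
$k{\left(B \right)} = -4$ ($k{\left(B \right)} = 1 - 5 = -4$)
$V{\left(T,u \right)} = T + 3 u$
$\left(51 + V{\left(k{\left(c{\left(5,-2 \right)} \right)},1 \right)}\right)^{2} = \left(51 + \left(-4 + 3 \cdot 1\right)\right)^{2} = \left(51 + \left(-4 + 3\right)\right)^{2} = \left(51 - 1\right)^{2} = 50^{2} = 2500$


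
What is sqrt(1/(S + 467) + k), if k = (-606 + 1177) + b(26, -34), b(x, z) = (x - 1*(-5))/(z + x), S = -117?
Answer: sqrt(11115706)/140 ≈ 23.814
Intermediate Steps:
b(x, z) = (5 + x)/(x + z) (b(x, z) = (x + 5)/(x + z) = (5 + x)/(x + z))
k = 4537/8 (k = (-606 + 1177) + (5 + 26)/(26 - 34) = 571 + 31/(-8) = 571 - 1/8*31 = 571 - 31/8 = 4537/8 ≈ 567.13)
sqrt(1/(S + 467) + k) = sqrt(1/(-117 + 467) + 4537/8) = sqrt(1/350 + 4537/8) = sqrt(793979/1400) = sqrt(11115706)/140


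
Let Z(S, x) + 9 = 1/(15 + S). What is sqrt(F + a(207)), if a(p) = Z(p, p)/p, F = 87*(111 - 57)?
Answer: 13*sqrt(6522685230)/15318 ≈ 68.542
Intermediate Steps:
Z(S, x) = -9 + 1/(15 + S)
F = 4698 (F = 87*54 = 4698)
a(p) = (-134 - 9*p)/(p*(15 + p)) (a(p) = ((-134 - 9*p)/(15 + p))/p = (-134 - 9*p)/(p*(15 + p)))
sqrt(F + a(207)) = sqrt(4698 + (-134 - 9*207)/(207*(15 + 207))) = sqrt(4698 + (1/207)*(-134 - 1863)/222) = sqrt(4698 + (1/207)*(1/222)*(-1997)) = sqrt(4698 - 1997/45954) = sqrt(215889895/45954) = 13*sqrt(6522685230)/15318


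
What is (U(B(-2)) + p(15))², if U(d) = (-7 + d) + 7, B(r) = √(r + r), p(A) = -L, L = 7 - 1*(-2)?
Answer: 77 - 36*I ≈ 77.0 - 36.0*I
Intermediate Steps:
L = 9 (L = 7 + 2 = 9)
p(A) = -9 (p(A) = -1*9 = -9)
B(r) = √2*√r (B(r) = √(2*r) = √2*√r)
U(d) = d
(U(B(-2)) + p(15))² = (√2*√(-2) - 9)² = (√2*(I*√2) - 9)² = (2*I - 9)² = (-9 + 2*I)²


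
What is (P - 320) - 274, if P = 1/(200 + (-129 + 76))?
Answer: -87317/147 ≈ -593.99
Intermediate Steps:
P = 1/147 (P = 1/(200 - 53) = 1/147 ≈ 0.0068027)
(P - 320) - 274 = (1/147 - 320) - 274 = -47039/147 - 274 = -87317/147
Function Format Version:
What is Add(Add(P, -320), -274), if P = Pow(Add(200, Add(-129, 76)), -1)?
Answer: Rational(-87317, 147) ≈ -593.99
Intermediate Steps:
P = Rational(1, 147) (P = Pow(Add(200, -53), -1) = Pow(147, -1) = Rational(1, 147) ≈ 0.0068027)
Add(Add(P, -320), -274) = Add(Add(Rational(1, 147), -320), -274) = Add(Rational(-47039, 147), -274) = Rational(-87317, 147)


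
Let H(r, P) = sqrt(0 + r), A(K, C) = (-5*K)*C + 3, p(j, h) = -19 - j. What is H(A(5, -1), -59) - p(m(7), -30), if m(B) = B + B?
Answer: 33 + 2*sqrt(7) ≈ 38.292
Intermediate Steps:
m(B) = 2*B
A(K, C) = 3 - 5*C*K (A(K, C) = -5*C*K + 3 = 3 - 5*C*K)
H(r, P) = sqrt(r)
H(A(5, -1), -59) - p(m(7), -30) = sqrt(3 - 5*(-1)*5) - (-19 - 2*7) = sqrt(3 + 25) - (-19 - 1*14) = sqrt(28) - (-19 - 14) = 2*sqrt(7) - 1*(-33) = 2*sqrt(7) + 33 = 33 + 2*sqrt(7)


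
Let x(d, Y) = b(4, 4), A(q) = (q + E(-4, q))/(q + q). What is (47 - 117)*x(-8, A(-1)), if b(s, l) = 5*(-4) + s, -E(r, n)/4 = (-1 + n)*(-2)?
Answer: 1120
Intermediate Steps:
E(r, n) = -8 + 8*n (E(r, n) = -4*(-1 + n)*(-2) = -4*(2 - 2*n) = -8 + 8*n)
b(s, l) = -20 + s
A(q) = (-8 + 9*q)/(2*q) (A(q) = (q + (-8 + 8*q))/(q + q) = (-8 + 9*q)/((2*q)) = (-8 + 9*q)*(1/(2*q)) = (-8 + 9*q)/(2*q))
x(d, Y) = -16 (x(d, Y) = -20 + 4 = -16)
(47 - 117)*x(-8, A(-1)) = (47 - 117)*(-16) = -70*(-16) = 1120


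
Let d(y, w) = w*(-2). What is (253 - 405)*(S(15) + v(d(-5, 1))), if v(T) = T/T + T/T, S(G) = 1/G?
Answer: -4712/15 ≈ -314.13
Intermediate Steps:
d(y, w) = -2*w
S(G) = 1/G
v(T) = 2 (v(T) = 1 + 1 = 2)
(253 - 405)*(S(15) + v(d(-5, 1))) = (253 - 405)*(1/15 + 2) = -152*(1/15 + 2) = -152*31/15 = -4712/15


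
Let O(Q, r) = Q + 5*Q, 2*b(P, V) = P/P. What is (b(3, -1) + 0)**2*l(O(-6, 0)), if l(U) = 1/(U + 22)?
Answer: -1/56 ≈ -0.017857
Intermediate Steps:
b(P, V) = 1/2 (b(P, V) = (P/P)/2 = (1/2)*1 = 1/2)
O(Q, r) = 6*Q
l(U) = 1/(22 + U)
(b(3, -1) + 0)**2*l(O(-6, 0)) = (1/2 + 0)**2/(22 + 6*(-6)) = (1/2)**2/(22 - 36) = (1/4)/(-14) = (1/4)*(-1/14) = -1/56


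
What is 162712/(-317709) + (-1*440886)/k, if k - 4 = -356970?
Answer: 40995399191/56705655447 ≈ 0.72295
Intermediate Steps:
k = -356966 (k = 4 - 356970 = -356966)
162712/(-317709) + (-1*440886)/k = 162712/(-317709) - 1*440886/(-356966) = 162712*(-1/317709) - 440886*(-1/356966) = -162712/317709 + 220443/178483 = 40995399191/56705655447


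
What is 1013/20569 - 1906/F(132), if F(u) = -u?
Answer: 19669115/1357554 ≈ 14.489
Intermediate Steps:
1013/20569 - 1906/F(132) = 1013/20569 - 1906/((-1*132)) = 1013*(1/20569) - 1906/(-132) = 1013/20569 - 1906*(-1/132) = 1013/20569 + 953/66 = 19669115/1357554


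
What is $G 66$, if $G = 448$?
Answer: $29568$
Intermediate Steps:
$G 66 = 448 \cdot 66 = 29568$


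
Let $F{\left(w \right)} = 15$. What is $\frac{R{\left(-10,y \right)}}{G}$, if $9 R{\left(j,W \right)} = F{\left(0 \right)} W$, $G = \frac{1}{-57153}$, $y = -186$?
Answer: $17717430$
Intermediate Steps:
$G = - \frac{1}{57153} \approx -1.7497 \cdot 10^{-5}$
$R{\left(j,W \right)} = \frac{5 W}{3}$ ($R{\left(j,W \right)} = \frac{15 W}{9} = \frac{5 W}{3}$)
$\frac{R{\left(-10,y \right)}}{G} = \frac{\frac{5}{3} \left(-186\right)}{- \frac{1}{57153}} = \left(-310\right) \left(-57153\right) = 17717430$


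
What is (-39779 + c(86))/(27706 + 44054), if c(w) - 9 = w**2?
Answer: -16187/35880 ≈ -0.45114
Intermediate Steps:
c(w) = 9 + w**2
(-39779 + c(86))/(27706 + 44054) = (-39779 + (9 + 86**2))/(27706 + 44054) = (-39779 + (9 + 7396))/71760 = (-39779 + 7405)*(1/71760) = -32374*1/71760 = -16187/35880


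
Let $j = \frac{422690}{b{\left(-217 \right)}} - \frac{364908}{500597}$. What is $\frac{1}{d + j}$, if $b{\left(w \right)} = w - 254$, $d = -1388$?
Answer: $- \frac{5016621}{11468797982} \approx -0.00043741$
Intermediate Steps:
$b{\left(w \right)} = -254 + w$
$j = - \frac{4505728034}{5016621}$ ($j = \frac{422690}{-254 - 217} - \frac{364908}{500597} = \frac{422690}{-471} - \frac{7764}{10651} = 422690 \left(- \frac{1}{471}\right) - \frac{7764}{10651} = - \frac{422690}{471} - \frac{7764}{10651} = - \frac{4505728034}{5016621} \approx -898.16$)
$\frac{1}{d + j} = \frac{1}{-1388 - \frac{4505728034}{5016621}} = \frac{1}{- \frac{11468797982}{5016621}} = - \frac{5016621}{11468797982}$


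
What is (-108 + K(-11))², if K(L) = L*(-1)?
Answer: 9409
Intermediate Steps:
K(L) = -L
(-108 + K(-11))² = (-108 - 1*(-11))² = (-108 + 11)² = (-97)² = 9409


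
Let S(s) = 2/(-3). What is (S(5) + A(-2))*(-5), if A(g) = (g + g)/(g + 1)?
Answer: -50/3 ≈ -16.667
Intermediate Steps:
A(g) = 2*g/(1 + g) (A(g) = (2*g)/(1 + g) = 2*g/(1 + g))
S(s) = -⅔ (S(s) = 2*(-⅓) = -⅔)
(S(5) + A(-2))*(-5) = (-⅔ + 2*(-2)/(1 - 2))*(-5) = (-⅔ + 2*(-2)/(-1))*(-5) = (-⅔ + 2*(-2)*(-1))*(-5) = (-⅔ + 4)*(-5) = (10/3)*(-5) = -50/3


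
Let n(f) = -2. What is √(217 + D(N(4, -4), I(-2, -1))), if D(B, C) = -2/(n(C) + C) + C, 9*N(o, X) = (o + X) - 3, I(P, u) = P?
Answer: √862/2 ≈ 14.680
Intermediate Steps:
N(o, X) = -⅓ + X/9 + o/9 (N(o, X) = ((o + X) - 3)/9 = ((X + o) - 3)/9 = (-3 + X + o)/9 = -⅓ + X/9 + o/9)
D(B, C) = C - 2/(-2 + C) (D(B, C) = -2/(-2 + C) + C = C - 2/(-2 + C))
√(217 + D(N(4, -4), I(-2, -1))) = √(217 + (-2 + (-2)² - 2*(-2))/(-2 - 2)) = √(217 + (-2 + 4 + 4)/(-4)) = √(217 - ¼*6) = √(217 - 3/2) = √(431/2) = √862/2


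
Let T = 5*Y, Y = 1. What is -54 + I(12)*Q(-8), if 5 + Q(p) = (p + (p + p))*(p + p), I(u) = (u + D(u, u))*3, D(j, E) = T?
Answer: 19275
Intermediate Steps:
T = 5 (T = 5*1 = 5)
D(j, E) = 5
I(u) = 15 + 3*u (I(u) = (u + 5)*3 = (5 + u)*3 = 15 + 3*u)
Q(p) = -5 + 6*p**2 (Q(p) = -5 + (p + (p + p))*(p + p) = -5 + (p + 2*p)*(2*p) = -5 + (3*p)*(2*p) = -5 + 6*p**2)
-54 + I(12)*Q(-8) = -54 + (15 + 3*12)*(-5 + 6*(-8)**2) = -54 + (15 + 36)*(-5 + 6*64) = -54 + 51*(-5 + 384) = -54 + 51*379 = -54 + 19329 = 19275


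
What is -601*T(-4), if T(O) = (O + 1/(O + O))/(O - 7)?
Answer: -1803/8 ≈ -225.38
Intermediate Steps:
T(O) = (O + 1/(2*O))/(-7 + O)
-601*T(-4) = -601*(1/2 + (-4)**2)/((-4)*(-7 - 4)) = -(-601)*(1/2 + 16)/(4*(-11)) = -(-601)*(-1)*33/(4*11*2) = -601*3/8 = -1803/8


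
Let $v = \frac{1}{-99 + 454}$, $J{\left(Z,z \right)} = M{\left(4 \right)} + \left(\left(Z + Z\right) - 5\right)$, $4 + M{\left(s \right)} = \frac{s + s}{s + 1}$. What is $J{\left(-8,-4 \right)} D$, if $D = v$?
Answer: $- \frac{117}{1775} \approx -0.065915$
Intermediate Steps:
$M{\left(s \right)} = -4 + \frac{2 s}{1 + s}$ ($M{\left(s \right)} = -4 + \frac{s + s}{s + 1} = -4 + \frac{2 s}{1 + s}$)
$J{\left(Z,z \right)} = - \frac{37}{5} + 2 Z$ ($J{\left(Z,z \right)} = \frac{2 \left(-2 - 4\right)}{1 + 4} + \left(\left(Z + Z\right) - 5\right) = \frac{2 \left(-2 - 4\right)}{5} + \left(2 Z - 5\right) = 2 \cdot \frac{1}{5} \left(-6\right) + \left(-5 + 2 Z\right) = - \frac{12}{5} + \left(-5 + 2 Z\right) = - \frac{37}{5} + 2 Z$)
$v = \frac{1}{355} \approx 0.0028169$
$D = \frac{1}{355} \approx 0.0028169$
$J{\left(-8,-4 \right)} D = \left(- \frac{37}{5} + 2 \left(-8\right)\right) \frac{1}{355} = \left(- \frac{37}{5} - 16\right) \frac{1}{355} = \left(- \frac{117}{5}\right) \frac{1}{355} = - \frac{117}{1775}$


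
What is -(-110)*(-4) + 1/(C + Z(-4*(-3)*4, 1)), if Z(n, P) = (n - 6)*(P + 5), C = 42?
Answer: -129359/294 ≈ -440.00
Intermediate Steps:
Z(n, P) = (-6 + n)*(5 + P)
-(-110)*(-4) + 1/(C + Z(-4*(-3)*4, 1)) = -(-110)*(-4) + 1/(42 + (-30 - 6*1 + 5*(-4*(-3)*4) + 1*(-4*(-3)*4))) = -22*20 + 1/(42 + (-30 - 6 + 5*(12*4) + 1*(12*4))) = -440 + 1/(42 + (-30 - 6 + 5*48 + 1*48)) = -440 + 1/(42 + (-30 - 6 + 240 + 48)) = -440 + 1/(42 + 252) = -440 + 1/294 = -129359/294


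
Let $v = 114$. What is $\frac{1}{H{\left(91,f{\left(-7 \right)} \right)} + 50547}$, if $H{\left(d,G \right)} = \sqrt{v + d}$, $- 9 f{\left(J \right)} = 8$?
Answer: $\frac{50547}{2554999004} - \frac{\sqrt{205}}{2554999004} \approx 1.9778 \cdot 10^{-5}$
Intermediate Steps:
$f{\left(J \right)} = - \frac{8}{9}$ ($f{\left(J \right)} = \left(- \frac{1}{9}\right) 8 = - \frac{8}{9}$)
$H{\left(d,G \right)} = \sqrt{114 + d}$
$\frac{1}{H{\left(91,f{\left(-7 \right)} \right)} + 50547} = \frac{1}{\sqrt{114 + 91} + 50547} = \frac{1}{\sqrt{205} + 50547} = \frac{1}{50547 + \sqrt{205}}$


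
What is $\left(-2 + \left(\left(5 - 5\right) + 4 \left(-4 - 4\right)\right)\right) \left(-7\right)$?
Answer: $238$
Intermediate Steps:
$\left(-2 + \left(\left(5 - 5\right) + 4 \left(-4 - 4\right)\right)\right) \left(-7\right) = \left(-2 + \left(0 + 4 \left(-8\right)\right)\right) \left(-7\right) = \left(-2 + \left(0 - 32\right)\right) \left(-7\right) = \left(-2 - 32\right) \left(-7\right) = \left(-34\right) \left(-7\right) = 238$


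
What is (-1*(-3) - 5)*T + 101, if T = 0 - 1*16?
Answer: 133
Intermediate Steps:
T = -16 (T = 0 - 16 = -16)
(-1*(-3) - 5)*T + 101 = (-1*(-3) - 5)*(-16) + 101 = (3 - 5)*(-16) + 101 = -2*(-16) + 101 = 32 + 101 = 133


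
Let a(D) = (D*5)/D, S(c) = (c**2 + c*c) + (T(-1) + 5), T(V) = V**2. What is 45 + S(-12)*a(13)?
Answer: 1515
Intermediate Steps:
S(c) = 6 + 2*c**2 (S(c) = (c**2 + c*c) + ((-1)**2 + 5) = (c**2 + c**2) + (1 + 5) = 2*c**2 + 6 = 6 + 2*c**2)
a(D) = 5 (a(D) = (5*D)/D = 5)
45 + S(-12)*a(13) = 45 + (6 + 2*(-12)**2)*5 = 45 + (6 + 2*144)*5 = 45 + (6 + 288)*5 = 45 + 294*5 = 45 + 1470 = 1515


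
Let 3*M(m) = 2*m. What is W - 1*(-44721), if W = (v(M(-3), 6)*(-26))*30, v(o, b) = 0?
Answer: 44721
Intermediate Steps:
M(m) = 2*m/3 (M(m) = (2*m)/3 = 2*m/3)
W = 0 (W = (0*(-26))*30 = 0*30 = 0)
W - 1*(-44721) = 0 - 1*(-44721) = 0 + 44721 = 44721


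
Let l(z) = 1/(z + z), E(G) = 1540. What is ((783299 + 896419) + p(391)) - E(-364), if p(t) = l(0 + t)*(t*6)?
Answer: 1678181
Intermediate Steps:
l(z) = 1/(2*z)
p(t) = 3 (p(t) = (1/(2*(0 + t)))*(t*6) = (1/(2*t))*(6*t) = 3)
((783299 + 896419) + p(391)) - E(-364) = ((783299 + 896419) + 3) - 1*1540 = (1679718 + 3) - 1540 = 1679721 - 1540 = 1678181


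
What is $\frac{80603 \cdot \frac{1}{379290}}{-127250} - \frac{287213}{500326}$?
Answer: $- \frac{6931137983129539}{12074030263357500} \approx -0.57405$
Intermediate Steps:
$\frac{80603 \cdot \frac{1}{379290}}{-127250} - \frac{287213}{500326} = 80603 \cdot \frac{1}{379290} \left(- \frac{1}{127250}\right) - \frac{287213}{500326} = \frac{80603}{379290} \left(- \frac{1}{127250}\right) - \frac{287213}{500326} = - \frac{80603}{48264652500} - \frac{287213}{500326} = - \frac{6931137983129539}{12074030263357500}$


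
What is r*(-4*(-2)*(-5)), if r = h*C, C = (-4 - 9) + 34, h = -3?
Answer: 2520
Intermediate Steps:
C = 21 (C = -13 + 34 = 21)
r = -63 (r = -3*21 = -63)
r*(-4*(-2)*(-5)) = -63*(-4*(-2))*(-5) = -504*(-5) = -63*(-40) = 2520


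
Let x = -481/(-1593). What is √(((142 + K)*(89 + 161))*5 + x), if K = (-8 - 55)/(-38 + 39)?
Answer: √27843733887/531 ≈ 314.25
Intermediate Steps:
K = -63 (K = -63/1 = -63*1 = -63)
x = 481/1593 (x = -481*(-1/1593) = 481/1593 ≈ 0.30195)
√(((142 + K)*(89 + 161))*5 + x) = √(((142 - 63)*(89 + 161))*5 + 481/1593) = √((79*250)*5 + 481/1593) = √(19750*5 + 481/1593) = √(98750 + 481/1593) = √(157309231/1593) = √27843733887/531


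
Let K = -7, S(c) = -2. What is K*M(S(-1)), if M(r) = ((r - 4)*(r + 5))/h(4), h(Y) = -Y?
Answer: -63/2 ≈ -31.500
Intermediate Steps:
M(r) = -(-4 + r)*(5 + r)/4 (M(r) = ((r - 4)*(r + 5))/((-1*4)) = ((-4 + r)*(5 + r))/(-4) = ((-4 + r)*(5 + r))*(-¼) = -(-4 + r)*(5 + r)/4)
K*M(S(-1)) = -7*(5 - ¼*(-2) - ¼*(-2)²) = -7*(5 + ½ - ¼*4) = -7*(5 + ½ - 1) = -7*9/2 = -63/2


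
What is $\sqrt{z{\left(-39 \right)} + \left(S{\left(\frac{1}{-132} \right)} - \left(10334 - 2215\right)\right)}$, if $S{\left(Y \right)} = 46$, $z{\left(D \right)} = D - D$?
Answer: $3 i \sqrt{897} \approx 89.85 i$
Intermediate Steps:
$z{\left(D \right)} = 0$
$\sqrt{z{\left(-39 \right)} + \left(S{\left(\frac{1}{-132} \right)} - \left(10334 - 2215\right)\right)} = \sqrt{0 + \left(46 - \left(10334 - 2215\right)\right)} = \sqrt{0 + \left(46 - 8119\right)} = \sqrt{0 - 8073} = \sqrt{-8073} = 3 i \sqrt{897}$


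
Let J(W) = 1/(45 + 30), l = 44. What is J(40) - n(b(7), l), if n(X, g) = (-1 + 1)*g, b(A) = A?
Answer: 1/75 ≈ 0.013333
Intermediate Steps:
n(X, g) = 0 (n(X, g) = 0*g = 0)
J(W) = 1/75
J(40) - n(b(7), l) = 1/75 - 1*0 = 1/75 + 0 = 1/75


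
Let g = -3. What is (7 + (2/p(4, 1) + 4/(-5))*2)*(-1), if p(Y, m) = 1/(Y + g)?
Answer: -47/5 ≈ -9.4000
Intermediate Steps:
p(Y, m) = 1/(-3 + Y) (p(Y, m) = 1/(Y - 3) = 1/(-3 + Y))
(7 + (2/p(4, 1) + 4/(-5))*2)*(-1) = (7 + (2/(1/(-3 + 4)) + 4/(-5))*2)*(-1) = (7 + (2/(1/1) + 4*(-1/5))*2)*(-1) = (7 + (2/1 - 4/5)*2)*(-1) = (7 + (2*1 - 4/5)*2)*(-1) = (7 + (2 - 4/5)*2)*(-1) = (7 + (6/5)*2)*(-1) = (7 + 12/5)*(-1) = (47/5)*(-1) = -47/5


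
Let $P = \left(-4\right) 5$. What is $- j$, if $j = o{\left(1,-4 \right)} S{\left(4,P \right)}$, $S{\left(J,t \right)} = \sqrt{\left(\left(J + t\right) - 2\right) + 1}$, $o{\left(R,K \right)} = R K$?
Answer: $4 i \sqrt{17} \approx 16.492 i$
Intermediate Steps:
$P = -20$
$o{\left(R,K \right)} = K R$
$S{\left(J,t \right)} = \sqrt{-1 + J + t}$ ($S{\left(J,t \right)} = \sqrt{\left(-2 + J + t\right) + 1} = \sqrt{-1 + J + t}$)
$j = - 4 i \sqrt{17}$ ($j = \left(-4\right) 1 \sqrt{-1 + 4 - 20} = - 4 \sqrt{-17} = - 4 i \sqrt{17} \approx - 16.492 i$)
$- j = - \left(-4\right) i \sqrt{17} = 4 i \sqrt{17}$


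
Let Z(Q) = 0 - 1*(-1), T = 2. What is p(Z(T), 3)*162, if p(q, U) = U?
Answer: 486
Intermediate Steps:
Z(Q) = 1 (Z(Q) = 0 + 1 = 1)
p(Z(T), 3)*162 = 3*162 = 486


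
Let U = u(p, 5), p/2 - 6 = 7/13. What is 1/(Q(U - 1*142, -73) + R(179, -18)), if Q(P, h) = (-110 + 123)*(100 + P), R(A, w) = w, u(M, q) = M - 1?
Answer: -1/407 ≈ -0.0024570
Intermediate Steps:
p = 170/13 (p = 12 + 2*(7/13) = 12 + 14/13 = 170/13 ≈ 13.077)
u(M, q) = -1 + M
U = 157/13 (U = -1 + 170/13 = 157/13 ≈ 12.077)
Q(P, h) = 1300 + 13*P (Q(P, h) = 13*(100 + P) = 1300 + 13*P)
1/(Q(U - 1*142, -73) + R(179, -18)) = 1/((1300 + 13*(157/13 - 1*142)) - 18) = 1/((1300 + 13*(157/13 - 142)) - 18) = 1/((1300 + 13*(-1689/13)) - 18) = 1/((1300 - 1689) - 18) = 1/(-389 - 18) = 1/(-407) = -1/407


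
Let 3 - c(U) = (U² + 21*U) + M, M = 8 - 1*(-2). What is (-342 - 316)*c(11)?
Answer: 236222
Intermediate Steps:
M = 10 (M = 8 + 2 = 10)
c(U) = -7 - U² - 21*U (c(U) = 3 - ((U² + 21*U) + 10) = 3 - (10 + U² + 21*U) = 3 + (-10 - U² - 21*U) = -7 - U² - 21*U)
(-342 - 316)*c(11) = (-342 - 316)*(-7 - 1*11² - 21*11) = -658*(-7 - 1*121 - 231) = -658*(-7 - 121 - 231) = -658*(-359) = 236222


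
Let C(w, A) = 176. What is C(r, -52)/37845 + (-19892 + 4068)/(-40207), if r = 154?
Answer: 605935712/1521633915 ≈ 0.39821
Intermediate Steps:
C(r, -52)/37845 + (-19892 + 4068)/(-40207) = 176/37845 + (-19892 + 4068)/(-40207) = 176*(1/37845) - 15824*(-1/40207) = 176/37845 + 15824/40207 = 605935712/1521633915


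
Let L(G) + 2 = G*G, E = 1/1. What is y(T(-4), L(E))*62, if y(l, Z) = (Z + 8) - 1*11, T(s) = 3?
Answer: -248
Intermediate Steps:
E = 1 (E = 1*1 = 1)
L(G) = -2 + G² (L(G) = -2 + G*G = -2 + G²)
y(l, Z) = -3 + Z (y(l, Z) = (8 + Z) - 11 = -3 + Z)
y(T(-4), L(E))*62 = (-3 + (-2 + 1²))*62 = (-3 + (-2 + 1))*62 = (-3 - 1)*62 = -4*62 = -248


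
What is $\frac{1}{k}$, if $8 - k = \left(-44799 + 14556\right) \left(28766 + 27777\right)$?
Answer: $\frac{1}{1710029957} \approx 5.8478 \cdot 10^{-10}$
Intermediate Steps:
$k = 1710029957$ ($k = 8 - \left(-44799 + 14556\right) \left(28766 + 27777\right) = 8 - \left(-30243\right) 56543 = 8 - -1710029949 = 8 + 1710029949 = 1710029957$)
$\frac{1}{k} = \frac{1}{1710029957}$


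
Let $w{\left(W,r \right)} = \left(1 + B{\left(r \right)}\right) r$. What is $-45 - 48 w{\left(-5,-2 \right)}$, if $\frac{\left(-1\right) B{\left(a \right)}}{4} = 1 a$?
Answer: $819$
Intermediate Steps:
$B{\left(a \right)} = - 4 a$ ($B{\left(a \right)} = - 4 \cdot 1 a = - 4 a$)
$w{\left(W,r \right)} = r \left(1 - 4 r\right)$ ($w{\left(W,r \right)} = \left(1 - 4 r\right) r = r \left(1 - 4 r\right)$)
$-45 - 48 w{\left(-5,-2 \right)} = -45 - 48 \left(- 2 \left(1 - -8\right)\right) = -45 - 48 \left(- 2 \left(1 + 8\right)\right) = -45 - 48 \left(\left(-2\right) 9\right) = -45 - -864 = -45 + 864 = 819$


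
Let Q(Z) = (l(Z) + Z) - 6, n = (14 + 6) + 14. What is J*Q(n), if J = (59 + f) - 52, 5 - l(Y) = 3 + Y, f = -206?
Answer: 796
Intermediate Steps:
l(Y) = 2 - Y (l(Y) = 5 - (3 + Y) = 5 + (-3 - Y) = 2 - Y)
J = -199 (J = (59 - 206) - 52 = -147 - 52 = -199)
n = 34 (n = 20 + 14 = 34)
Q(Z) = -4 (Q(Z) = ((2 - Z) + Z) - 6 = 2 - 6 = -4)
J*Q(n) = -199*(-4) = 796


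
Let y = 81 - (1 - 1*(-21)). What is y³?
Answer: 205379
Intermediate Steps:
y = 59 (y = 81 - (1 + 21) = 81 - 1*22 = 81 - 22 = 59)
y³ = 59³ = 205379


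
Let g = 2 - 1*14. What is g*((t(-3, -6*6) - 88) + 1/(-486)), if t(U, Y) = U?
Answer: 88454/81 ≈ 1092.0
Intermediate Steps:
g = -12 (g = 2 - 14 = -12)
g*((t(-3, -6*6) - 88) + 1/(-486)) = -12*((-3 - 88) + 1/(-486)) = -12*(-91 - 1/486) = -12*(-44227/486) = 88454/81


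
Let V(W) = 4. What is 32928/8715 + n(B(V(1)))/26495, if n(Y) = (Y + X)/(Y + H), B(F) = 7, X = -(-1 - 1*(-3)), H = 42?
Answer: 407133183/107755165 ≈ 3.7783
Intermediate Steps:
X = -2 (X = -(-1 + 3) = -1*2 = -2)
n(Y) = (-2 + Y)/(42 + Y) (n(Y) = (Y - 2)/(Y + 42) = (-2 + Y)/(42 + Y))
32928/8715 + n(B(V(1)))/26495 = 32928/8715 + ((-2 + 7)/(42 + 7))/26495 = 32928*(1/8715) + (5/49)*(1/26495) = 1568/415 + ((1/49)*5)*(1/26495) = 1568/415 + (5/49)*(1/26495) = 1568/415 + 1/259651 = 407133183/107755165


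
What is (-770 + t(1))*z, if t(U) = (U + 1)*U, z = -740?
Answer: 568320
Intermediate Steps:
t(U) = U*(1 + U) (t(U) = (1 + U)*U = U*(1 + U))
(-770 + t(1))*z = (-770 + 1*(1 + 1))*(-740) = (-770 + 1*2)*(-740) = (-770 + 2)*(-740) = -768*(-740) = 568320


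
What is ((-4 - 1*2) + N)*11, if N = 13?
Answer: 77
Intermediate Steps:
((-4 - 1*2) + N)*11 = ((-4 - 1*2) + 13)*11 = ((-4 - 2) + 13)*11 = (-6 + 13)*11 = 7*11 = 77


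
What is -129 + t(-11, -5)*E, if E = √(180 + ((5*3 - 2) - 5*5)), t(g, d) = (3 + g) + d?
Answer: -129 - 26*√42 ≈ -297.50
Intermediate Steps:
t(g, d) = 3 + d + g
E = 2*√42 (E = √(180 + ((15 - 2) - 25)) = √(180 + (13 - 25)) = √(180 - 12) = √168 = 2*√42 ≈ 12.961)
-129 + t(-11, -5)*E = -129 + (3 - 5 - 11)*(2*√42) = -129 - 26*√42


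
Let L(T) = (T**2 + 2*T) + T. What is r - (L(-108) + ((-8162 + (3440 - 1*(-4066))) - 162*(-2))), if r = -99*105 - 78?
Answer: -21481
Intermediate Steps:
L(T) = T**2 + 3*T
r = -10473 (r = -10395 - 78 = -10473)
r - (L(-108) + ((-8162 + (3440 - 1*(-4066))) - 162*(-2))) = -10473 - (-108*(3 - 108) + ((-8162 + (3440 - 1*(-4066))) - 162*(-2))) = -10473 - (-108*(-105) + ((-8162 + (3440 + 4066)) + 324)) = -10473 - (11340 + ((-8162 + 7506) + 324)) = -10473 - (11340 + (-656 + 324)) = -10473 - (11340 - 332) = -10473 - 1*11008 = -10473 - 11008 = -21481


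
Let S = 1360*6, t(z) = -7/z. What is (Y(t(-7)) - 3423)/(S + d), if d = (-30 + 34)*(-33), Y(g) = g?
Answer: -1711/4014 ≈ -0.42626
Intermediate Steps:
d = -132 (d = 4*(-33) = -132)
S = 8160
(Y(t(-7)) - 3423)/(S + d) = (-7/(-7) - 3423)/(8160 - 132) = (-7*(-1/7) - 3423)/8028 = (1 - 3423)*(1/8028) = -3422*1/8028 = -1711/4014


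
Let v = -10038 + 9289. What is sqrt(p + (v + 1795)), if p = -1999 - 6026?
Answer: I*sqrt(6979) ≈ 83.54*I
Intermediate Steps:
v = -749
p = -8025
sqrt(p + (v + 1795)) = sqrt(-8025 + (-749 + 1795)) = sqrt(-8025 + 1046) = sqrt(-6979) = I*sqrt(6979)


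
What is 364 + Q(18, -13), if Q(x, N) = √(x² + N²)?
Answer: 364 + √493 ≈ 386.20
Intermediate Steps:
Q(x, N) = √(N² + x²)
364 + Q(18, -13) = 364 + √((-13)² + 18²) = 364 + √(169 + 324) = 364 + √493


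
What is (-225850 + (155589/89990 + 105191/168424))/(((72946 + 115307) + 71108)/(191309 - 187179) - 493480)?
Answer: 19104344036024863/41737924228399236 ≈ 0.45772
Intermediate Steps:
(-225850 + (155589/89990 + 105191/168424))/(((72946 + 115307) + 71108)/(191309 - 187179) - 493480) = (-225850 + (155589*(1/89990) + 105191*(1/168424)))/((188253 + 71108)/4130 - 493480) = (-225850 + (155589/89990 + 2843/4552))/(259361*(1/4130) - 493480) = (-225850 + 482041349/204817240)/(259361/4130 - 493480) = -46257491612651/(204817240*(-2037813039/4130)) = -46257491612651/204817240*(-4130/2037813039) = 19104344036024863/41737924228399236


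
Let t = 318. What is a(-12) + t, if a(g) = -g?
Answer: 330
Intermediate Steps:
a(-12) + t = -1*(-12) + 318 = 12 + 318 = 330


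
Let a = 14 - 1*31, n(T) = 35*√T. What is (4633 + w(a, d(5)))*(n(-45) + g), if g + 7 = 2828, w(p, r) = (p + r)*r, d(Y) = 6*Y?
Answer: 14169883 + 527415*I*√5 ≈ 1.417e+7 + 1.1793e+6*I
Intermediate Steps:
a = -17 (a = 14 - 31 = -17)
w(p, r) = r*(p + r)
g = 2821 (g = -7 + 2828 = 2821)
(4633 + w(a, d(5)))*(n(-45) + g) = (4633 + (6*5)*(-17 + 6*5))*(35*√(-45) + 2821) = (4633 + 30*(-17 + 30))*(35*(3*I*√5) + 2821) = (4633 + 30*13)*(105*I*√5 + 2821) = (4633 + 390)*(2821 + 105*I*√5) = 5023*(2821 + 105*I*√5) = 14169883 + 527415*I*√5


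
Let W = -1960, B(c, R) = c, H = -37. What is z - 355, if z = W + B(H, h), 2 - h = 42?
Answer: -2352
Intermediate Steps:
h = -40 (h = 2 - 1*42 = 2 - 42 = -40)
z = -1997 (z = -1960 - 37 = -1997)
z - 355 = -1997 - 355 = -2352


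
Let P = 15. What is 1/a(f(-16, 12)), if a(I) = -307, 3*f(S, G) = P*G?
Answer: -1/307 ≈ -0.0032573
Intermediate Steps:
f(S, G) = 5*G (f(S, G) = (15*G)/3 = 5*G)
1/a(f(-16, 12)) = 1/(-307) = -1/307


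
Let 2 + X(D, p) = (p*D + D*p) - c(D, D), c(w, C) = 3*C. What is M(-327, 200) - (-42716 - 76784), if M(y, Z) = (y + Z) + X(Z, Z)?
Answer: 198771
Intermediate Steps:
X(D, p) = -2 - 3*D + 2*D*p (X(D, p) = -2 + ((p*D + D*p) - 3*D) = -2 + ((D*p + D*p) - 3*D) = -2 + (2*D*p - 3*D) = -2 + (-3*D + 2*D*p) = -2 - 3*D + 2*D*p)
M(y, Z) = -2 + y - 2*Z + 2*Z² (M(y, Z) = (y + Z) + (-2 - 3*Z + 2*Z*Z) = (Z + y) + (-2 - 3*Z + 2*Z²) = -2 + y - 2*Z + 2*Z²)
M(-327, 200) - (-42716 - 76784) = (-2 - 327 - 2*200 + 2*200²) - (-42716 - 76784) = (-2 - 327 - 400 + 2*40000) - 1*(-119500) = (-2 - 327 - 400 + 80000) + 119500 = 79271 + 119500 = 198771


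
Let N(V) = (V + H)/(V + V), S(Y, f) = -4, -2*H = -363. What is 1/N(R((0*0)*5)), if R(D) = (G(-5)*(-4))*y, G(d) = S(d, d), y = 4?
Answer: 256/491 ≈ 0.52139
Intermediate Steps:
H = 363/2 (H = -1/2*(-363) = 363/2 ≈ 181.50)
G(d) = -4
R(D) = 64 (R(D) = -4*(-4)*4 = 16*4 = 64)
N(V) = (363/2 + V)/(2*V) (N(V) = (V + 363/2)/(V + V) = (363/2 + V)/((2*V)) = (363/2 + V)*(1/(2*V)) = (363/2 + V)/(2*V))
1/N(R((0*0)*5)) = 1/((1/4)*(363 + 2*64)/64) = 1/((1/4)*(1/64)*(363 + 128)) = 1/((1/4)*(1/64)*491) = 1/(491/256) = 256/491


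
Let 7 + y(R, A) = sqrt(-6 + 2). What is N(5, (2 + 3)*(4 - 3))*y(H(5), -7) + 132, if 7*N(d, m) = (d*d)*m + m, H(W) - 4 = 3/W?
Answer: 2 + 260*I/7 ≈ 2.0 + 37.143*I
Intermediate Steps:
H(W) = 4 + 3/W
y(R, A) = -7 + 2*I (y(R, A) = -7 + sqrt(-6 + 2) = -7 + sqrt(-4) = -7 + 2*I)
N(d, m) = m/7 + m*d**2/7 (N(d, m) = ((d*d)*m + m)/7 = (d**2*m + m)/7 = (m*d**2 + m)/7 = (m + m*d**2)/7 = m/7 + m*d**2/7)
N(5, (2 + 3)*(4 - 3))*y(H(5), -7) + 132 = (((2 + 3)*(4 - 3))*(1 + 5**2)/7)*(-7 + 2*I) + 132 = ((5*1)*(1 + 25)/7)*(-7 + 2*I) + 132 = ((1/7)*5*26)*(-7 + 2*I) + 132 = 130*(-7 + 2*I)/7 + 132 = (-130 + 260*I/7) + 132 = 2 + 260*I/7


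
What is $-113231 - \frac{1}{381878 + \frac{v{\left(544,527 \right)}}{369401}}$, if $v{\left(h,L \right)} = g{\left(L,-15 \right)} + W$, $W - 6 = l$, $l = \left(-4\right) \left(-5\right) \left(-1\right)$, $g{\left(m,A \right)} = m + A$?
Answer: $- \frac{15973057333155457}{141066115576} \approx -1.1323 \cdot 10^{5}$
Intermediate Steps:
$g{\left(m,A \right)} = A + m$
$l = -20$ ($l = 20 \left(-1\right) = -20$)
$W = -14$ ($W = 6 - 20 = -14$)
$v{\left(h,L \right)} = -29 + L$ ($v{\left(h,L \right)} = \left(-15 + L\right) - 14 = -29 + L$)
$-113231 - \frac{1}{381878 + \frac{v{\left(544,527 \right)}}{369401}} = -113231 - \frac{1}{381878 + \frac{-29 + 527}{369401}} = -113231 - \frac{1}{381878 + 498 \cdot \frac{1}{369401}} = -113231 - \frac{1}{381878 + \frac{498}{369401}} = -113231 - \frac{1}{\frac{141066115576}{369401}} = -113231 - \frac{369401}{141066115576} = - \frac{15973057333155457}{141066115576}$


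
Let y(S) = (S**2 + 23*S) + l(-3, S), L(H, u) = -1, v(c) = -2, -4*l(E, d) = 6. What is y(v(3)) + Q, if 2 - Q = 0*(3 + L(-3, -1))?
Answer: -83/2 ≈ -41.500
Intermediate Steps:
l(E, d) = -3/2 (l(E, d) = -1/4*6 = -3/2)
Q = 2 (Q = 2 - 0*(3 - 1) = 2 - 0*2 = 2 - 1*0 = 2 + 0 = 2)
y(S) = -3/2 + S**2 + 23*S (y(S) = (S**2 + 23*S) - 3/2 = -3/2 + S**2 + 23*S)
y(v(3)) + Q = (-3/2 + (-2)**2 + 23*(-2)) + 2 = (-3/2 + 4 - 46) + 2 = -87/2 + 2 = -83/2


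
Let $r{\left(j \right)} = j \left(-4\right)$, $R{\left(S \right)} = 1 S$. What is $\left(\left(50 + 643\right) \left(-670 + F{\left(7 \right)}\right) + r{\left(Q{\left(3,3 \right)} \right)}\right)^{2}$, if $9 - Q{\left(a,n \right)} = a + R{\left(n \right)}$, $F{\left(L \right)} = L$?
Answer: $211113599841$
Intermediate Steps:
$R{\left(S \right)} = S$
$Q{\left(a,n \right)} = 9 - a - n$ ($Q{\left(a,n \right)} = 9 - \left(a + n\right) = 9 - a - n$)
$r{\left(j \right)} = - 4 j$
$\left(\left(50 + 643\right) \left(-670 + F{\left(7 \right)}\right) + r{\left(Q{\left(3,3 \right)} \right)}\right)^{2} = \left(\left(50 + 643\right) \left(-670 + 7\right) - 4 \left(9 - 3 - 3\right)\right)^{2} = \left(693 \left(-663\right) - 4 \left(9 - 3 - 3\right)\right)^{2} = \left(-459459 - 12\right)^{2} = \left(-459471\right)^{2} = 211113599841$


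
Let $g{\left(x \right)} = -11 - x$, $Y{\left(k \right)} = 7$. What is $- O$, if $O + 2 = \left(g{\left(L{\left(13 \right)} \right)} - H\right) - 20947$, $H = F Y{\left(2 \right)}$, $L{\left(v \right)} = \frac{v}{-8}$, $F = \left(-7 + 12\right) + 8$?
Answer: $\frac{168395}{8} \approx 21049.0$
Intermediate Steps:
$F = 13$ ($F = 5 + 8 = 13$)
$L{\left(v \right)} = - \frac{v}{8}$ ($L{\left(v \right)} = v \left(- \frac{1}{8}\right) = - \frac{v}{8}$)
$H = 91$ ($H = 13 \cdot 7 = 91$)
$O = - \frac{168395}{8}$ ($O = -2 - \frac{168379}{8} = - \frac{168395}{8} \approx -21049.0$)
$- O = \left(-1\right) \left(- \frac{168395}{8}\right) = \frac{168395}{8}$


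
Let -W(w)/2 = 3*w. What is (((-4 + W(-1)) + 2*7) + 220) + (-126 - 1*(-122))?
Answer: 232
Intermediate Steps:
W(w) = -6*w
(((-4 + W(-1)) + 2*7) + 220) + (-126 - 1*(-122)) = (((-4 - 6*(-1)) + 2*7) + 220) + (-126 - 1*(-122)) = (((-4 + 6) + 14) + 220) + (-126 + 122) = ((2 + 14) + 220) - 4 = (16 + 220) - 4 = 236 - 4 = 232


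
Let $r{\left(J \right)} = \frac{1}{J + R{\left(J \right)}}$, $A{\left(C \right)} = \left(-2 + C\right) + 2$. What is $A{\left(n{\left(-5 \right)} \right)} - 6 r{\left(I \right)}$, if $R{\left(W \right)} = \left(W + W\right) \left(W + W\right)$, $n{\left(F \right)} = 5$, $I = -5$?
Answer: $\frac{469}{95} \approx 4.9368$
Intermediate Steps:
$R{\left(W \right)} = 4 W^{2}$ ($R{\left(W \right)} = 2 W 2 W = 4 W^{2}$)
$A{\left(C \right)} = C$
$r{\left(J \right)} = \frac{1}{J + 4 J^{2}}$
$A{\left(n{\left(-5 \right)} \right)} - 6 r{\left(I \right)} = 5 - 6 \frac{1}{\left(-5\right) \left(1 + 4 \left(-5\right)\right)} = 5 - 6 \left(- \frac{1}{5 \left(1 - 20\right)}\right) = 5 - 6 \left(- \frac{1}{5 \left(-19\right)}\right) = 5 - 6 \left(\left(- \frac{1}{5}\right) \left(- \frac{1}{19}\right)\right) = 5 - \frac{6}{95} = \frac{469}{95}$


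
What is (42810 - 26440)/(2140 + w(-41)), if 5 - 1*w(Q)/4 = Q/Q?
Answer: 8185/1078 ≈ 7.5928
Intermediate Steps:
w(Q) = 16 (w(Q) = 20 - 4*Q/Q = 20 - 4*1 = 20 - 4 = 16)
(42810 - 26440)/(2140 + w(-41)) = (42810 - 26440)/(2140 + 16) = 16370/2156 = 16370*(1/2156) = 8185/1078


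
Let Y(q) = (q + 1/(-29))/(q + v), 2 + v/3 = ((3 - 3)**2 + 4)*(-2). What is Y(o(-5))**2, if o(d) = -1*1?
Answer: 900/808201 ≈ 0.0011136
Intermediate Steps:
v = -30 (v = -6 + 3*(((3 - 3)**2 + 4)*(-2)) = -6 + 3*((0**2 + 4)*(-2)) = -6 + 3*((0 + 4)*(-2)) = -6 + 3*(4*(-2)) = -6 + 3*(-8) = -6 - 24 = -30)
o(d) = -1
Y(q) = (-1/29 + q)/(-30 + q) (Y(q) = (q + 1/(-29))/(q - 30) = (q - 1/29)/(-30 + q) = (-1/29 + q)/(-30 + q))
Y(o(-5))**2 = ((-1/29 - 1)/(-30 - 1))**2 = (-30/29/(-31))**2 = (-1/31*(-30/29))**2 = (30/899)**2 = 900/808201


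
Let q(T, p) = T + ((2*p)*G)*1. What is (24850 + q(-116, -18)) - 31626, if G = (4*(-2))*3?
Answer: -6028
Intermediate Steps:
G = -24 (G = -8*3 = -24)
q(T, p) = T - 48*p (q(T, p) = T + ((2*p)*(-24))*1 = T - 48*p*1 = T - 48*p)
(24850 + q(-116, -18)) - 31626 = (24850 + (-116 - 48*(-18))) - 31626 = (24850 + (-116 + 864)) - 31626 = (24850 + 748) - 31626 = 25598 - 31626 = -6028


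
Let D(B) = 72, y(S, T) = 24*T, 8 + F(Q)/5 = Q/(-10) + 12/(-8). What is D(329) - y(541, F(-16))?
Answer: 1020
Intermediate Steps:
F(Q) = -95/2 - Q/2 (F(Q) = -40 + 5*(Q/(-10) + 12/(-8)) = -40 + 5*(Q*(-⅒) + 12*(-⅛)) = -40 + 5*(-Q/10 - 3/2) = -40 + 5*(-3/2 - Q/10) = -40 + (-15/2 - Q/2) = -95/2 - Q/2)
D(329) - y(541, F(-16)) = 72 - 24*(-95/2 - ½*(-16)) = 72 - 24*(-95/2 + 8) = 72 - 24*(-79)/2 = 72 - 1*(-948) = 72 + 948 = 1020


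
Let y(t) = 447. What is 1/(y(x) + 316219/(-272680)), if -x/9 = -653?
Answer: 272680/121571741 ≈ 0.0022430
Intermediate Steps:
x = 5877 (x = -9*(-653) = 5877)
1/(y(x) + 316219/(-272680)) = 1/(447 + 316219/(-272680)) = 1/(447 + 316219*(-1/272680)) = 1/(447 - 316219/272680) = 1/(121571741/272680) = 272680/121571741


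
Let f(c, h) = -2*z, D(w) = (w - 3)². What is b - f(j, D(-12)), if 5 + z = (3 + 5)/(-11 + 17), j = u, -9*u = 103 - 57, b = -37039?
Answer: -111139/3 ≈ -37046.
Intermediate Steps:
u = -46/9 (u = -(103 - 57)/9 = -⅑*46 = -46/9 ≈ -5.1111)
j = -46/9 ≈ -5.1111
D(w) = (-3 + w)²
z = -11/3 (z = -5 + (3 + 5)/(-11 + 17) = -5 + 8/6 = -5 + 8*(⅙) = -5 + 4/3 = -11/3 ≈ -3.6667)
f(c, h) = 22/3 (f(c, h) = -2*(-11/3) = 22/3)
b - f(j, D(-12)) = -37039 - 1*22/3 = -37039 - 22/3 = -111139/3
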